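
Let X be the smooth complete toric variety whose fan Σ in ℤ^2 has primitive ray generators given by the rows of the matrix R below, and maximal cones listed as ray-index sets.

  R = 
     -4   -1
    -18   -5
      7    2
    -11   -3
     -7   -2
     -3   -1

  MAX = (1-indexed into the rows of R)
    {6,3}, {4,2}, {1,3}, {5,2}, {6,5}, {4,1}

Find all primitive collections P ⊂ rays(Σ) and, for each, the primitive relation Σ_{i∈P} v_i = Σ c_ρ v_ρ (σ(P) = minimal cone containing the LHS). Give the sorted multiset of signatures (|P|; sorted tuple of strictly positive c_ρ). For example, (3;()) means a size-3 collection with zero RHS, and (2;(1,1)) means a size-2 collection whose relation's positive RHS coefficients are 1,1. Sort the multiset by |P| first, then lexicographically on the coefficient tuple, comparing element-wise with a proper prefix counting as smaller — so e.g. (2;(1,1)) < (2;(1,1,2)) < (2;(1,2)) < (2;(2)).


Minimal non-faces — 9 found among 6 rays, 6 max cones:

  P = {3,5}:  v_{3} + v_{5} = 0  →  sig = (2;())
  P = {1,5}:  v_{1} + v_{5} = v_{4}  →  sig = (2;(1))
  P = {1,6}:  v_{1} + v_{6} = v_{5}  →  sig = (2;(1))
  P = {2,3}:  v_{2} + v_{3} = v_{4}  →  sig = (2;(1))
  P = {3,4}:  v_{3} + v_{4} = v_{1}  →  sig = (2;(1))
  P = {4,5}:  v_{4} + v_{5} = v_{2}  →  sig = (2;(1))
  P = {1,2}:  v_{1} + v_{2} = 2·v_{4}  →  sig = (2;(2))
  P = {4,6}:  v_{4} + v_{6} = 2·v_{5}  →  sig = (2;(2))
  P = {2,6}:  v_{2} + v_{6} = 3·v_{5}  →  sig = (2;(3))

so the primitive-relation signature multiset is
{ (2;()),  (2;(1)) ×5,  (2;(2)) ×2,  (2;(3)) }


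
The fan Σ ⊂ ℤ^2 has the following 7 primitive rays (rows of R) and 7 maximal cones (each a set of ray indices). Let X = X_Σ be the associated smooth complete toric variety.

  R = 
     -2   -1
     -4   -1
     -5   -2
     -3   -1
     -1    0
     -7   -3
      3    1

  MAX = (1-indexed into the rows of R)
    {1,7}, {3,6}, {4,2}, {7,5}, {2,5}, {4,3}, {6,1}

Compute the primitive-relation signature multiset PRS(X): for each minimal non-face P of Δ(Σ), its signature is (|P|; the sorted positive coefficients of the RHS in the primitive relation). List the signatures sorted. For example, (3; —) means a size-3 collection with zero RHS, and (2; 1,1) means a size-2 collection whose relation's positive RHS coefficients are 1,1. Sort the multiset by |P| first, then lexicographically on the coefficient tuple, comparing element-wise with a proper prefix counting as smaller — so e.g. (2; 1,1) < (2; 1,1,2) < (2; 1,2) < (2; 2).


Minimal non-faces — 14 found among 7 rays, 7 max cones:

  P={4,7}:  v_{4} + v_{7} = 0  so sig = (2; —)
  P={1,3}:  v_{1} + v_{3} = v_{6}  so sig = (2; 1)
  P={1,4}:  v_{1} + v_{4} = v_{3}  so sig = (2; 1)
  P={1,5}:  v_{1} + v_{5} = v_{4}  so sig = (2; 1)
  P={2,7}:  v_{2} + v_{7} = v_{5}  so sig = (2; 1)
  P={3,7}:  v_{3} + v_{7} = v_{1}  so sig = (2; 1)
  P={4,5}:  v_{4} + v_{5} = v_{2}  so sig = (2; 1)
  P={5,6}:  v_{5} + v_{6} = v_{3} + v_{4}  so sig = (2; 1,1)
  P={2,6}:  v_{2} + v_{6} = v_{3} + 2·v_{4}  so sig = (2; 1,2)
  P={1,2}:  v_{1} + v_{2} = 2·v_{4}  so sig = (2; 2)
  P={3,5}:  v_{3} + v_{5} = 2·v_{4}  so sig = (2; 2)
  P={4,6}:  v_{4} + v_{6} = 2·v_{3}  so sig = (2; 2)
  P={6,7}:  v_{6} + v_{7} = 2·v_{1}  so sig = (2; 2)
  P={2,3}:  v_{2} + v_{3} = 3·v_{4}  so sig = (2; 3)

so the primitive-relation signature multiset is
[(2; —), (2; 1), (2; 1), (2; 1), (2; 1), (2; 1), (2; 1), (2; 1,1), (2; 1,2), (2; 2), (2; 2), (2; 2), (2; 2), (2; 3)]


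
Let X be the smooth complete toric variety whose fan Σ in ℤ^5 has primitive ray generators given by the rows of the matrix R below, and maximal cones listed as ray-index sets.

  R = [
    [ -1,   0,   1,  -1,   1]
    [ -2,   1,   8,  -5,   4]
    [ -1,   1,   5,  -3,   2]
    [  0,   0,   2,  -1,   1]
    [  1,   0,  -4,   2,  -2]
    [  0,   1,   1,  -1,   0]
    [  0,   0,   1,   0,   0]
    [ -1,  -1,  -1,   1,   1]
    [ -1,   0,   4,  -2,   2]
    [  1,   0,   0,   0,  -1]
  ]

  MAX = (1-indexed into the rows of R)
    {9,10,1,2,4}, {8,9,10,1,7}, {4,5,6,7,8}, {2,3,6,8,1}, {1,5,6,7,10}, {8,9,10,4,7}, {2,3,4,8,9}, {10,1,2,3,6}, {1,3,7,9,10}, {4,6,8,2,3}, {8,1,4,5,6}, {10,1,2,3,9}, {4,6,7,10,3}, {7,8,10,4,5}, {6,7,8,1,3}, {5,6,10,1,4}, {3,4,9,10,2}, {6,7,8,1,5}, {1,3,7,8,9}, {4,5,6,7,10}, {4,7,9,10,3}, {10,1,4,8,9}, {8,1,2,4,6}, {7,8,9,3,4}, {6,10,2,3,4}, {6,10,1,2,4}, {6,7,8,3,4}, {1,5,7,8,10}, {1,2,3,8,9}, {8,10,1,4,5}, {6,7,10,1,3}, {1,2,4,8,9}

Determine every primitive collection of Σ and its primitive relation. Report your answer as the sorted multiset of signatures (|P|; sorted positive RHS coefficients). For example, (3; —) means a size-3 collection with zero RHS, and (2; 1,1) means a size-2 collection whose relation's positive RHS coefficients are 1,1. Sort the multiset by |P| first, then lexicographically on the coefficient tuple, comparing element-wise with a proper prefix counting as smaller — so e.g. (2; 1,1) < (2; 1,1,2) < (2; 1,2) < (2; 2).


Σ has 10 primitive collections:

  P={5,9}:  v_{5} + v_{9} = 0  so sig = (2; —)
  P={3,5}:  v_{3} + v_{5} = v_{6}  so sig = (2; 1)
  P={6,9}:  v_{6} + v_{9} = v_{3}  so sig = (2; 1)
  P={2,7}:  v_{2} + v_{7} = v_{3} + v_{9}  so sig = (2; 1,1)
  P={2,5}:  v_{2} + v_{5} = v_{1} + v_{4} + v_{6}  so sig = (2; 1,1,1)
  P={6,8,10}:  v_{6} + v_{8} + v_{10} = 0  so sig = (3; —)
  P={1,3,4}:  v_{1} + v_{3} + v_{4} = v_{2}  so sig = (3; 1)
  P={1,4,7}:  v_{1} + v_{4} + v_{7} = v_{9}  so sig = (3; 1)
  P={3,8,10}:  v_{3} + v_{8} + v_{10} = v_{9}  so sig = (3; 1)
  P={2,8,10}:  v_{2} + v_{8} + v_{10} = v_{1} + v_{4} + v_{9}  so sig = (3; 1,1,1)

so the primitive-relation signature multiset is
    |P|=2: 5 collections, coeffs (), (1), (1), (1,1), (1,1,1)
    |P|=3: 5 collections, coeffs (), (1), (1), (1), (1,1,1)


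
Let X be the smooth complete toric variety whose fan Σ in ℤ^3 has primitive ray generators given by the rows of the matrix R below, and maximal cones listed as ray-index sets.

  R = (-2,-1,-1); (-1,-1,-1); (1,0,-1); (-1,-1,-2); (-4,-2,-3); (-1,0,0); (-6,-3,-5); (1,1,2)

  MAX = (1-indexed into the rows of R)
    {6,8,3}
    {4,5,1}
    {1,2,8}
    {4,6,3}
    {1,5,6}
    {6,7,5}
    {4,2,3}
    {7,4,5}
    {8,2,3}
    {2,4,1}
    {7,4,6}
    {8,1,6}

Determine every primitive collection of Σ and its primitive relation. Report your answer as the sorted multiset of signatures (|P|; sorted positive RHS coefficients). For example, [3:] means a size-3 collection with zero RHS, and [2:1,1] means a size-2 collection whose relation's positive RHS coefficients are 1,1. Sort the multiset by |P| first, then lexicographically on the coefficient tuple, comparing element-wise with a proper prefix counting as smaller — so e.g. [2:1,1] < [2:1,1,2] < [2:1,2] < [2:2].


12 minimal non-faces of Δ(Σ) (on 8 rays):

  P={4,8}:  v_{4} + v_{8} = 0  →  sig = [2:]
  P={1,3}:  v_{1} + v_{3} = v_{4}  →  sig = [2:1]
  P={2,6}:  v_{2} + v_{6} = v_{1}  →  sig = [2:1]
  P={5,8}:  v_{5} + v_{8} = v_{1} + v_{6}  →  sig = [2:1,1]
  P={7,8}:  v_{7} + v_{8} = v_{5} + v_{6}  →  sig = [2:1,1]
  P={2,7}:  v_{2} + v_{7} = v_{1} + v_{4} + v_{5}  →  sig = [2:1,1,1]
  P={2,5}:  v_{2} + v_{5} = 2·v_{1} + v_{4}  →  sig = [2:1,2]
  P={3,5}:  v_{3} + v_{5} = 2·v_{4} + v_{6}  →  sig = [2:1,2]
  P={1,7}:  v_{1} + v_{7} = 2·v_{5}  →  sig = [2:2]
  P={3,7}:  v_{3} + v_{7} = 3·v_{4} + 2·v_{6}  →  sig = [2:2,3]
  P={1,4,6}:  v_{1} + v_{4} + v_{6} = v_{5}  →  sig = [3:1]
  P={4,5,6}:  v_{4} + v_{5} + v_{6} = v_{7}  →  sig = [3:1]

Hence PRS(X_Σ) =
[[2:], [2:1], [2:1], [2:1,1], [2:1,1], [2:1,1,1], [2:1,2], [2:1,2], [2:2], [2:2,3], [3:1], [3:1]]


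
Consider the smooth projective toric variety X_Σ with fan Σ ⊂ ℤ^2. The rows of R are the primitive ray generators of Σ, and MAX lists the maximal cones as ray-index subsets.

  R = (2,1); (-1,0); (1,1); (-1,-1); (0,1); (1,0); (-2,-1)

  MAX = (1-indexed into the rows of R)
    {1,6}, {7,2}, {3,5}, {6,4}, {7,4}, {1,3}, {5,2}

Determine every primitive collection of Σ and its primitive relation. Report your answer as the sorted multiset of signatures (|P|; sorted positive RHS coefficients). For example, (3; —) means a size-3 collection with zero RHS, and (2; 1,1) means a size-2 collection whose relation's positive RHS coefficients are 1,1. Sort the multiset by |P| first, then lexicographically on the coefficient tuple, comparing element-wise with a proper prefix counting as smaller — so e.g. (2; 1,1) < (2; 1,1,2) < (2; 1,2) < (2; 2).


Δ(Σ) — 7 vertices, 14 min non-faces:

  {1,7}:  v_{1} + v_{7} = 0 — sig = (2; —)
  {2,6}:  v_{2} + v_{6} = 0 — sig = (2; —)
  {3,4}:  v_{3} + v_{4} = 0 — sig = (2; —)
  {1,2}:  v_{1} + v_{2} = v_{3} — sig = (2; 1)
  {1,4}:  v_{1} + v_{4} = v_{6} — sig = (2; 1)
  {2,3}:  v_{2} + v_{3} = v_{5} — sig = (2; 1)
  {2,4}:  v_{2} + v_{4} = v_{7} — sig = (2; 1)
  {3,6}:  v_{3} + v_{6} = v_{1} — sig = (2; 1)
  {3,7}:  v_{3} + v_{7} = v_{2} — sig = (2; 1)
  {4,5}:  v_{4} + v_{5} = v_{2} — sig = (2; 1)
  {5,6}:  v_{5} + v_{6} = v_{3} — sig = (2; 1)
  {6,7}:  v_{6} + v_{7} = v_{4} — sig = (2; 1)
  {1,5}:  v_{1} + v_{5} = 2·v_{3} — sig = (2; 2)
  {5,7}:  v_{5} + v_{7} = 2·v_{2} — sig = (2; 2)

Sorted signature multiset PRS(X):
    (2; —)
    (2; —)
    (2; —)
    (2; 1)
    (2; 1)
    (2; 1)
    (2; 1)
    (2; 1)
    (2; 1)
    (2; 1)
    (2; 1)
    (2; 1)
    (2; 2)
    (2; 2)


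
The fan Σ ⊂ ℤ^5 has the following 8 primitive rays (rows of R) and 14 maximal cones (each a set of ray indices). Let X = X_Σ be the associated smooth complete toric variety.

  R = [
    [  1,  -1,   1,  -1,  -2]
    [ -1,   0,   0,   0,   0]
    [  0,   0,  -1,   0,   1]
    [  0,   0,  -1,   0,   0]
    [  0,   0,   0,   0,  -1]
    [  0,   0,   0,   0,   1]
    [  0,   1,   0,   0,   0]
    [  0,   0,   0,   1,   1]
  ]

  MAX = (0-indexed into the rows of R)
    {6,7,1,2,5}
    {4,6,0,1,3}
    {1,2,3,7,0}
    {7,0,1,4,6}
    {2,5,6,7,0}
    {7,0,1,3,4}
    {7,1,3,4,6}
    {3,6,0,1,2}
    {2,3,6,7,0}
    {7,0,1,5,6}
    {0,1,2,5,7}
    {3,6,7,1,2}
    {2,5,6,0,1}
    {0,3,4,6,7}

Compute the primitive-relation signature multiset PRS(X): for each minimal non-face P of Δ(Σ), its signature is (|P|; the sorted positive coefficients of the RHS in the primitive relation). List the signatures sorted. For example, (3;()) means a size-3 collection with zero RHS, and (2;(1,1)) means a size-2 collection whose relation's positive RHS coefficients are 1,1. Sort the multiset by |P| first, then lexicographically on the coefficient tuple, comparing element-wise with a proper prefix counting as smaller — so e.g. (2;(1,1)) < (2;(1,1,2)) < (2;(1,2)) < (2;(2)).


|primitive collections| = 5. Relations:

  P = {4,5}:  v_{4} + v_{5} = 0  so sig = (2;())
  P = {2,4}:  v_{2} + v_{4} = v_{3}  so sig = (2;(1))
  P = {3,5}:  v_{3} + v_{5} = v_{2}  so sig = (2;(1))
  P = {0,1,2,6,7}:  v_{0} + v_{1} + v_{2} + v_{6} + v_{7} = 0  so sig = (5;())
  P = {0,1,3,6,7}:  v_{0} + v_{1} + v_{3} + v_{6} + v_{7} = v_{4}  so sig = (5;(1))

Signatures (|P|; sorted positive RHS coefficients), sorted:
{ (2;()),  (2;(1)) ×2,  (5;()),  (5;(1)) }


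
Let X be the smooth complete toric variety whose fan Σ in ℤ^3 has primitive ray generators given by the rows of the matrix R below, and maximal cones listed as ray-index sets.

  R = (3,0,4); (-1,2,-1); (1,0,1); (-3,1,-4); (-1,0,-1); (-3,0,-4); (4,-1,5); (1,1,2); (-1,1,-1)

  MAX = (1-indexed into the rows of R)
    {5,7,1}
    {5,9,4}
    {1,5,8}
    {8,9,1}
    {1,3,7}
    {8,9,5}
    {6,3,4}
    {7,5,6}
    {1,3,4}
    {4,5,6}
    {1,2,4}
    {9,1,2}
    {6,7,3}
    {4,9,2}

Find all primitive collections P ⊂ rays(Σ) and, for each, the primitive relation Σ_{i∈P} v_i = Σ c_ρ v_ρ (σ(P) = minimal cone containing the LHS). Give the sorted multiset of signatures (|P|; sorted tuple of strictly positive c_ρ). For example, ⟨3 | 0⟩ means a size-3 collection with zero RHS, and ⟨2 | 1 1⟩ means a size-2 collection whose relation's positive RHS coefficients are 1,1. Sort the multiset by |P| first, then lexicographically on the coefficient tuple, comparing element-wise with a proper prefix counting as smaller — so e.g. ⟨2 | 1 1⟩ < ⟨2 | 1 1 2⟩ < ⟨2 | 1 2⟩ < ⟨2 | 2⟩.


Primitive collections (18):

  P={1,6}:  v_{1} + v_{6} = 0 — sig = ⟨2 | 0⟩
  P={3,5}:  v_{3} + v_{5} = 0 — sig = ⟨2 | 0⟩
  P={4,7}:  v_{4} + v_{7} = v_{3} — sig = ⟨2 | 1⟩
  P={7,9}:  v_{7} + v_{9} = v_{1} — sig = ⟨2 | 1⟩
  P={2,6}:  v_{2} + v_{6} = v_{4} + v_{9} — sig = ⟨2 | 1 1⟩
  P={3,8}:  v_{3} + v_{8} = v_{1} + v_{9} — sig = ⟨2 | 1 1⟩
  P={3,9}:  v_{3} + v_{9} = v_{1} + v_{4} — sig = ⟨2 | 1 1⟩
  P={6,8}:  v_{6} + v_{8} = v_{5} + v_{9} — sig = ⟨2 | 1 1⟩
  P={6,9}:  v_{6} + v_{9} = v_{4} + v_{5} — sig = ⟨2 | 1 1⟩
  P={2,7}:  v_{2} + v_{7} = 2·v_{1} + v_{4} — sig = ⟨2 | 1 2⟩
  P={7,8}:  v_{7} + v_{8} = 2·v_{1} + v_{5} — sig = ⟨2 | 1 2⟩
  P={2,8}:  v_{2} + v_{8} = v_{1} + 3·v_{9} — sig = ⟨2 | 1 3⟩
  P={2,5}:  v_{2} + v_{5} = 2·v_{9} — sig = ⟨2 | 2⟩
  P={4,8}:  v_{4} + v_{8} = 2·v_{9} — sig = ⟨2 | 2⟩
  P={2,3}:  v_{2} + v_{3} = 2·v_{1} + 2·v_{4} — sig = ⟨2 | 2 2⟩
  P={1,4,5}:  v_{1} + v_{4} + v_{5} = v_{9} — sig = ⟨3 | 1⟩
  P={1,4,9}:  v_{1} + v_{4} + v_{9} = v_{2} — sig = ⟨3 | 1⟩
  P={1,5,9}:  v_{1} + v_{5} + v_{9} = v_{8} — sig = ⟨3 | 1⟩

Sorted signature multiset PRS(X):
    ⟨2 | 0⟩
    ⟨2 | 0⟩
    ⟨2 | 1⟩
    ⟨2 | 1⟩
    ⟨2 | 1 1⟩
    ⟨2 | 1 1⟩
    ⟨2 | 1 1⟩
    ⟨2 | 1 1⟩
    ⟨2 | 1 1⟩
    ⟨2 | 1 2⟩
    ⟨2 | 1 2⟩
    ⟨2 | 1 3⟩
    ⟨2 | 2⟩
    ⟨2 | 2⟩
    ⟨2 | 2 2⟩
    ⟨3 | 1⟩
    ⟨3 | 1⟩
    ⟨3 | 1⟩


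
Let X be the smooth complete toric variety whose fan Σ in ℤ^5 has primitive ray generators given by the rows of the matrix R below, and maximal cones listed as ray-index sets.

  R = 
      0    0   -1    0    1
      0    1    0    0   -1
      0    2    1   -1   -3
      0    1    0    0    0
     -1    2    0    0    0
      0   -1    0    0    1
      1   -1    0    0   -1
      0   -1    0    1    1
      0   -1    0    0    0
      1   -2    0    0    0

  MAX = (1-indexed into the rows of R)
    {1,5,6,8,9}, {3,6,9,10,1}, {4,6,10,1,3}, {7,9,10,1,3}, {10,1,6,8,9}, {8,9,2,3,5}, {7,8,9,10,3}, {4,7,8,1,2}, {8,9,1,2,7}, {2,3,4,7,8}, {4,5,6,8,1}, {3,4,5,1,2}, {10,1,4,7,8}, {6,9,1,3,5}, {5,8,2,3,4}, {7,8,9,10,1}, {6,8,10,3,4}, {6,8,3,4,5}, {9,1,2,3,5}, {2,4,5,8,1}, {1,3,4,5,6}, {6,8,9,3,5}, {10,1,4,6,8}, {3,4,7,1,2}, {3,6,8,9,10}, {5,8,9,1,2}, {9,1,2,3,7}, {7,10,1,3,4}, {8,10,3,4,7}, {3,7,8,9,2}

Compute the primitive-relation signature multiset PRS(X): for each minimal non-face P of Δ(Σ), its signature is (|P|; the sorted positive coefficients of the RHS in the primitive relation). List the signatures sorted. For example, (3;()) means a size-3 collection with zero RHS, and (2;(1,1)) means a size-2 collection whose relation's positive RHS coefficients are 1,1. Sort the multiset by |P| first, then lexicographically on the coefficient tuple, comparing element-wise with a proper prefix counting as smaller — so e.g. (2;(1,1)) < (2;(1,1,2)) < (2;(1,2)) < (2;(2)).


Minimal non-faces — 7 found among 10 rays, 30 max cones:

  P={2,6}:  v_{2} + v_{6} = 0 ; sig = (2;())
  P={4,9}:  v_{4} + v_{9} = 0 ; sig = (2;())
  P={5,10}:  v_{5} + v_{10} = 0 ; sig = (2;())
  P={2,10}:  v_{2} + v_{10} = v_{7} ; sig = (2;(1))
  P={5,7}:  v_{5} + v_{7} = v_{2} ; sig = (2;(1))
  P={6,7}:  v_{6} + v_{7} = v_{10} ; sig = (2;(1))
  P={1,3,8}:  v_{1} + v_{3} + v_{8} = v_{2} ; sig = (3;(1))

Hence PRS(X_Σ) =
    |P|=2: 6 collections, coeffs (), (), (), (1), (1), (1)
    |P|=3: 1 collection, coeffs (1)


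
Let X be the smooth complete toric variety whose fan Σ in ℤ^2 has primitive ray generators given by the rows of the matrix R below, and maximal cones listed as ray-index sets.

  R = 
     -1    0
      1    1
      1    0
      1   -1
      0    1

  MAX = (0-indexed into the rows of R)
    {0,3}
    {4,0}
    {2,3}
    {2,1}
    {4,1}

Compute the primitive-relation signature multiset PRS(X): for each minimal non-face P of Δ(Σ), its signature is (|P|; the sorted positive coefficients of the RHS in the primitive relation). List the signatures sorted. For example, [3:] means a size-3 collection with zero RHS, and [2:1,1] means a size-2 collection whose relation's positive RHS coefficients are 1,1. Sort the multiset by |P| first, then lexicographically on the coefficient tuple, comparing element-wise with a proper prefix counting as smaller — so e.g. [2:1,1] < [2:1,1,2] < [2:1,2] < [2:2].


5 collections generate NE(X_Σ); each relation:

  P = {0,2}:  v_{0} + v_{2} = 0  ⇒ sig = [2:]
  P = {0,1}:  v_{0} + v_{1} = v_{4}  ⇒ sig = [2:1]
  P = {2,4}:  v_{2} + v_{4} = v_{1}  ⇒ sig = [2:1]
  P = {3,4}:  v_{3} + v_{4} = v_{2}  ⇒ sig = [2:1]
  P = {1,3}:  v_{1} + v_{3} = 2·v_{2}  ⇒ sig = [2:2]

Signatures (|P|; sorted positive RHS coefficients), sorted:
{ [2:],  [2:1] ×3,  [2:2] }


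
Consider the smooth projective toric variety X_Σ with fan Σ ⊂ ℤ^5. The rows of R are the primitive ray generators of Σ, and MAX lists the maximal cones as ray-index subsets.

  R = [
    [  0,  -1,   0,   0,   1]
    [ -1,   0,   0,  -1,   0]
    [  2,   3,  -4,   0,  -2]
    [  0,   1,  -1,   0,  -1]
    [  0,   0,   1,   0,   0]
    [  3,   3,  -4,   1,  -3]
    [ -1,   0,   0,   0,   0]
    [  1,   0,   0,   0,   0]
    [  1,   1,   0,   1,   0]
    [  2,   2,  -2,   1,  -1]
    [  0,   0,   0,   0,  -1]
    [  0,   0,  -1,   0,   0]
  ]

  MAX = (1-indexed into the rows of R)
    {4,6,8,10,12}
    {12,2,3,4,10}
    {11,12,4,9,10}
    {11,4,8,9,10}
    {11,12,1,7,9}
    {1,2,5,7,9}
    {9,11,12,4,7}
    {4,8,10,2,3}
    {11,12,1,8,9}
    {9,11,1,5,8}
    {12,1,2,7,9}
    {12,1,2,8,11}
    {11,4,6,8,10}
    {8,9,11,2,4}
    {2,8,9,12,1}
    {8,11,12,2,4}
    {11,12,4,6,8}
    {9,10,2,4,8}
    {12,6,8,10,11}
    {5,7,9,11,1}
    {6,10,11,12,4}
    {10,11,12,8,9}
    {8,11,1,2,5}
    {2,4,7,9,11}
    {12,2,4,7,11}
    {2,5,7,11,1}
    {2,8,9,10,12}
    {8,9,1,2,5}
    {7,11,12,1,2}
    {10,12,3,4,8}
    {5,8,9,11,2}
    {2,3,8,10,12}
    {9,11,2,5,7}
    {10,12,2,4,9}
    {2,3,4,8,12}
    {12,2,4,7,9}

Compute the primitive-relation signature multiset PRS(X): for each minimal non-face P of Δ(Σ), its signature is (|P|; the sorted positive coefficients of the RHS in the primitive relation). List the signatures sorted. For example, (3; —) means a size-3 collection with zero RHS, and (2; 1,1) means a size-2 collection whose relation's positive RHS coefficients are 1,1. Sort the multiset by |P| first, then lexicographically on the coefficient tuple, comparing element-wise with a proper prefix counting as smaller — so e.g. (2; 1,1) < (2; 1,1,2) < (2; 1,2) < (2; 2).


Δ(Σ) — 12 vertices, 24 min non-faces:

  • {5,12}:  v_{5} + v_{12} = 0  ⟹  sig = (2; —)
  • {7,8}:  v_{7} + v_{8} = 0  ⟹  sig = (2; —)
  • {1,4}:  v_{1} + v_{4} = v_{12}  ⟹  sig = (2; 1)
  • {4,5}:  v_{4} + v_{5} = v_{2} + v_{9} + v_{11}  ⟹  sig = (2; 1,1,1)
  • {5,10}:  v_{5} + v_{10} = v_{4} + v_{8} + v_{9}  ⟹  sig = (2; 1,1,1)
  • {7,10}:  v_{7} + v_{10} = v_{4} + v_{9} + v_{12}  ⟹  sig = (2; 1,1,1)
  • {3,5}:  v_{3} + v_{5} = v_{2} + v_{4} + v_{8} + v_{10}  ⟹  sig = (2; 1,1,1,1)
  • {3,7}:  v_{3} + v_{7} = v_{2} + v_{4} + v_{10} + v_{12}  ⟹  sig = (2; 1,1,1,1)
  • {5,6}:  v_{5} + v_{6} = v_{4} + v_{8} + v_{10} + v_{11}  ⟹  sig = (2; 1,1,1,1)
  • {6,7}:  v_{6} + v_{7} = v_{4} + v_{10} + v_{11} + v_{12}  ⟹  sig = (2; 1,1,1,1)
  • {1,3}:  v_{1} + v_{3} = v_{2} + v_{8} + v_{10} + 2·v_{12}  ⟹  sig = (2; 1,1,1,2)
  • {1,6}:  v_{1} + v_{6} = v_{8} + v_{10} + v_{11} + 2·v_{12}  ⟹  sig = (2; 1,1,1,2)
  • {1,10}:  v_{1} + v_{10} = v_{8} + v_{9} + 2·v_{12}  ⟹  sig = (2; 1,1,2)
  • {3,9}:  v_{3} + v_{9} = v_{2} + 2·v_{10}  ⟹  sig = (2; 1,2)
  • {6,9}:  v_{6} + v_{9} = 2·v_{10} + v_{11}  ⟹  sig = (2; 1,2)
  • {2,6}:  v_{2} + v_{6} = 3·v_{4} + 2·v_{8} + v_{12}  ⟹  sig = (2; 1,2,3)
  • {3,11}:  v_{3} + v_{11} = 3·v_{4} + 2·v_{8} + v_{12}  ⟹  sig = (2; 1,2,3)
  • {3,6}:  v_{3} + v_{6} = 4·v_{4} + 3·v_{8} + v_{10} + 2·v_{12}  ⟹  sig = (2; 1,2,3,4)
  • {2,10,11}:  v_{2} + v_{10} + v_{11} = 2·v_{4} + v_{8}  ⟹  sig = (3; 1,2)
  • {1,2,9,11}:  v_{1} + v_{2} + v_{9} + v_{11} = 0  ⟹  sig = (4; —)
  • {2,9,11,12}:  v_{2} + v_{9} + v_{11} + v_{12} = v_{4}  ⟹  sig = (4; 1)
  • {4,8,9,12}:  v_{4} + v_{8} + v_{9} + v_{12} = v_{10}  ⟹  sig = (4; 1)
  • {2,4,8,10,12}:  v_{2} + v_{4} + v_{8} + v_{10} + v_{12} = v_{3}  ⟹  sig = (5; 1)
  • {4,8,10,11,12}:  v_{4} + v_{8} + v_{10} + v_{11} + v_{12} = v_{6}  ⟹  sig = (5; 1)

so the primitive-relation signature multiset is
    (2; —)
    (2; —)
    (2; 1)
    (2; 1,1,1)
    (2; 1,1,1)
    (2; 1,1,1)
    (2; 1,1,1,1)
    (2; 1,1,1,1)
    (2; 1,1,1,1)
    (2; 1,1,1,1)
    (2; 1,1,1,2)
    (2; 1,1,1,2)
    (2; 1,1,2)
    (2; 1,2)
    (2; 1,2)
    (2; 1,2,3)
    (2; 1,2,3)
    (2; 1,2,3,4)
    (3; 1,2)
    (4; —)
    (4; 1)
    (4; 1)
    (5; 1)
    (5; 1)


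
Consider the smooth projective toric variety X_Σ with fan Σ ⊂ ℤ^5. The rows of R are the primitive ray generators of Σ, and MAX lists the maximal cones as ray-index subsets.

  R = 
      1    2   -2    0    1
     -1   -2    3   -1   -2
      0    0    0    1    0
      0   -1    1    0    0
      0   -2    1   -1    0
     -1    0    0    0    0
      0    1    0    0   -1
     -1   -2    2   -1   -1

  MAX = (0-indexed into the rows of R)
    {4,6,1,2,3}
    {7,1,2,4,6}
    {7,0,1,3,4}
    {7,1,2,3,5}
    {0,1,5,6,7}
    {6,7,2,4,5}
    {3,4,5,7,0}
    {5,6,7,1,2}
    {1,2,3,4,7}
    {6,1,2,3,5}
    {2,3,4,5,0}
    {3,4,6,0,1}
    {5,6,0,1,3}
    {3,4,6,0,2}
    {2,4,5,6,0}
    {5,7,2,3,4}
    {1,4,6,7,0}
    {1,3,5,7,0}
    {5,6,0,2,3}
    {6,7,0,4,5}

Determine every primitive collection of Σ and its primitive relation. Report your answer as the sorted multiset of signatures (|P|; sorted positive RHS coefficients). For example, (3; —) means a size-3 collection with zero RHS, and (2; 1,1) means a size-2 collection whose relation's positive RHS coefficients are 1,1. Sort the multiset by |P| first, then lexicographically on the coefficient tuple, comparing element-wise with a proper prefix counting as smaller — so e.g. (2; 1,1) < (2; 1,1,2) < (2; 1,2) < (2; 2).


Primitive collections (5):

  P={0,2,7}:  v_{0} + v_{2} + v_{7} = 0 — sig = (3; —)
  P={3,6,7}:  v_{3} + v_{6} + v_{7} = v_{1} — sig = (3; 1)
  P={0,1,2}:  v_{0} + v_{1} + v_{2} = v_{3} + v_{6} — sig = (3; 1,1)
  P={1,4,5}:  v_{1} + v_{4} + v_{5} = 2·v_{7} — sig = (3; 2)
  P={3,4,5,6}:  v_{3} + v_{4} + v_{5} + v_{6} = v_{7} — sig = (4; 1)

so the primitive-relation signature multiset is
[(3; —), (3; 1), (3; 1,1), (3; 2), (4; 1)]


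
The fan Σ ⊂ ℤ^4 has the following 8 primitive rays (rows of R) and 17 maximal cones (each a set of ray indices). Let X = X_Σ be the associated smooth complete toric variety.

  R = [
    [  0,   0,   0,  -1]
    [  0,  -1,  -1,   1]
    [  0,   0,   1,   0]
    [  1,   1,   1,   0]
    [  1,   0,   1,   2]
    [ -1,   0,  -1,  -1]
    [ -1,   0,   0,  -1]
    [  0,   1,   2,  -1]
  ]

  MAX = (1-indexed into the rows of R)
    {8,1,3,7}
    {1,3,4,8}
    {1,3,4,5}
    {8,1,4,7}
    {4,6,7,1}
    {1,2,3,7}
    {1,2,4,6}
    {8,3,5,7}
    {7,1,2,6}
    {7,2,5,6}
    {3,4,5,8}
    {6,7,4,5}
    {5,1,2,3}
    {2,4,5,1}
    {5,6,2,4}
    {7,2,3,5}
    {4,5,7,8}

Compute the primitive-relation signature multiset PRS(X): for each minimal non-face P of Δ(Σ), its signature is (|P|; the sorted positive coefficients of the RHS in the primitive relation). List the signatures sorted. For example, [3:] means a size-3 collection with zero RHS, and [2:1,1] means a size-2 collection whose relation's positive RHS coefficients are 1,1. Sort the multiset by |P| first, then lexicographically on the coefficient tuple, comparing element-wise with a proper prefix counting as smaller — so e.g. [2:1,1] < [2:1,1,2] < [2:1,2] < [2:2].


Primitive collections (9):

  P = {2,8}:  v_{2} + v_{8} = v_{3}  so sig = [2:1]
  P = {3,6}:  v_{3} + v_{6} = v_{7}  so sig = [2:1]
  P = {6,8}:  v_{6} + v_{8} = v_{4} + 2·v_{7}  so sig = [2:1,2]
  P = {1,5,6}:  v_{1} + v_{5} + v_{6} = 0  so sig = [3:]
  P = {2,4,7}:  v_{2} + v_{4} + v_{7} = 0  so sig = [3:]
  P = {1,5,7}:  v_{1} + v_{5} + v_{7} = v_{3}  so sig = [3:1]
  P = {3,4,7}:  v_{3} + v_{4} + v_{7} = v_{8}  so sig = [3:1]
  P = {2,3,4}:  v_{2} + v_{3} + v_{4} = v_{1} + v_{5}  so sig = [3:1,1]
  P = {1,5,8}:  v_{1} + v_{5} + v_{8} = 2·v_{3} + v_{4}  so sig = [3:1,2]

Sorted signature multiset PRS(X):
    [2:1]
    [2:1]
    [2:1,2]
    [3:]
    [3:]
    [3:1]
    [3:1]
    [3:1,1]
    [3:1,2]


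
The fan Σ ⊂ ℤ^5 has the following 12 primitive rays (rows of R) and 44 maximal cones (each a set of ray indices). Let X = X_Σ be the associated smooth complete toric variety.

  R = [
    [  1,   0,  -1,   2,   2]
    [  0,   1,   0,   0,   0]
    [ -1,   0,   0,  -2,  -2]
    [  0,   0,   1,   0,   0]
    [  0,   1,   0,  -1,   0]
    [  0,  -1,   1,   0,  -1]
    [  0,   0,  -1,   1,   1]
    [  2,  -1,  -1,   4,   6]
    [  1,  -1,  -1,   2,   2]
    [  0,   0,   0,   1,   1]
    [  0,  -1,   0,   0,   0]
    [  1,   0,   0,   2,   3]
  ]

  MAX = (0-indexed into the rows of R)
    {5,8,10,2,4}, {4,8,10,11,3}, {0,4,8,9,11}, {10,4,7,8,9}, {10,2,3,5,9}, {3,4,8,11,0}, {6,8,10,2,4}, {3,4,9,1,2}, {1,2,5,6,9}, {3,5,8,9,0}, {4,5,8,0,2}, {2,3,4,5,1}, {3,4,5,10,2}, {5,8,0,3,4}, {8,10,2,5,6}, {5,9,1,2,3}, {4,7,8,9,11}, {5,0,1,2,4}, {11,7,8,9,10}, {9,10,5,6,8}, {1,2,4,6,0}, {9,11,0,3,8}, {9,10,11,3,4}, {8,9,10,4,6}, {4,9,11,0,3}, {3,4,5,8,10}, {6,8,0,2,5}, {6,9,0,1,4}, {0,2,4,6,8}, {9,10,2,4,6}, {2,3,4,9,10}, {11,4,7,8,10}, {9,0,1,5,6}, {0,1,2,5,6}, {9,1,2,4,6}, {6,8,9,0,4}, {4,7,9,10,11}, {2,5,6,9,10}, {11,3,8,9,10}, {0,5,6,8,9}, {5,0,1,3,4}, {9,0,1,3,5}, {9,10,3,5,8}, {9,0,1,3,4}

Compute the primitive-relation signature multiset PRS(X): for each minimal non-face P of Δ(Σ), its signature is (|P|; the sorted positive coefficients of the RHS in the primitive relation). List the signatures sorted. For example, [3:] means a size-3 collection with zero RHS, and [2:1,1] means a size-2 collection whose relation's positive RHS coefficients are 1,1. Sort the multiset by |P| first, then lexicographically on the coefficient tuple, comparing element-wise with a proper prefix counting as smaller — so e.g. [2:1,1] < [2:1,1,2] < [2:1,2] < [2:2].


|primitive collections| = 22. Relations:

  • {1,10}:  v_{1} + v_{10} = 0  ⟹  sig = [2:]
  • {0,10}:  v_{0} + v_{10} = v_{8}  ⟹  sig = [2:1]
  • {1,8}:  v_{1} + v_{8} = v_{0}  ⟹  sig = [2:1]
  • {3,6}:  v_{3} + v_{6} = v_{9}  ⟹  sig = [2:1]
  • {2,11}:  v_{2} + v_{11} = v_{4} + v_{9} + v_{10}  ⟹  sig = [2:1,1,1]
  • {1,7}:  v_{1} + v_{7} = v_{4} + v_{8} + v_{9} + v_{11}  ⟹  sig = [2:1,1,1,1]
  • {1,11}:  v_{1} + v_{11} = v_{0} + v_{3} + v_{4} + v_{9}  ⟹  sig = [2:1,1,1,1]
  • {5,7}:  v_{5} + v_{7} = v_{3} + v_{8} + v_{10} + v_{11}  ⟹  sig = [2:1,1,1,1]
  • {0,7}:  v_{0} + v_{7} = v_{4} + 2·v_{8} + v_{9} + v_{11}  ⟹  sig = [2:1,1,1,2]
  • {6,11}:  v_{6} + v_{11} = v_{4} + v_{8} + 2·v_{9}  ⟹  sig = [2:1,1,2]
  • {3,7}:  v_{3} + v_{7} = v_{10} + 2·v_{11}  ⟹  sig = [2:1,2]
  • {5,11}:  v_{5} + v_{11} = 2·v_{3} + v_{8}  ⟹  sig = [2:1,2]
  • {2,7}:  v_{2} + v_{7} = 2·v_{4} + v_{8} + 2·v_{9} + 2·v_{10}  ⟹  sig = [2:1,2,2,2]
  • {6,7}:  v_{6} + v_{7} = 2·v_{4} + 2·v_{8} + 3·v_{9} + v_{10}  ⟹  sig = [2:1,2,2,3]
  • {0,2,3}:  v_{0} + v_{2} + v_{3} = 0  ⟹  sig = [3:]
  • {4,5,6}:  v_{4} + v_{5} + v_{6} = 0  ⟹  sig = [3:]
  • {0,2,9}:  v_{0} + v_{2} + v_{9} = v_{6}  ⟹  sig = [3:1]
  • {2,3,8}:  v_{2} + v_{3} + v_{8} = v_{10}  ⟹  sig = [3:1]
  • {4,5,9}:  v_{4} + v_{5} + v_{9} = v_{3}  ⟹  sig = [3:1]
  • {2,8,9}:  v_{2} + v_{8} + v_{9} = v_{6} + v_{10}  ⟹  sig = [3:1,1]
  • {3,4,8,9}:  v_{3} + v_{4} + v_{8} + v_{9} = v_{11}  ⟹  sig = [4:1]
  • {4,8,9,10,11}:  v_{4} + v_{8} + v_{9} + v_{10} + v_{11} = v_{7}  ⟹  sig = [5:1]

so the primitive-relation signature multiset is
[[2:], [2:1], [2:1], [2:1], [2:1,1,1], [2:1,1,1,1], [2:1,1,1,1], [2:1,1,1,1], [2:1,1,1,2], [2:1,1,2], [2:1,2], [2:1,2], [2:1,2,2,2], [2:1,2,2,3], [3:], [3:], [3:1], [3:1], [3:1], [3:1,1], [4:1], [5:1]]


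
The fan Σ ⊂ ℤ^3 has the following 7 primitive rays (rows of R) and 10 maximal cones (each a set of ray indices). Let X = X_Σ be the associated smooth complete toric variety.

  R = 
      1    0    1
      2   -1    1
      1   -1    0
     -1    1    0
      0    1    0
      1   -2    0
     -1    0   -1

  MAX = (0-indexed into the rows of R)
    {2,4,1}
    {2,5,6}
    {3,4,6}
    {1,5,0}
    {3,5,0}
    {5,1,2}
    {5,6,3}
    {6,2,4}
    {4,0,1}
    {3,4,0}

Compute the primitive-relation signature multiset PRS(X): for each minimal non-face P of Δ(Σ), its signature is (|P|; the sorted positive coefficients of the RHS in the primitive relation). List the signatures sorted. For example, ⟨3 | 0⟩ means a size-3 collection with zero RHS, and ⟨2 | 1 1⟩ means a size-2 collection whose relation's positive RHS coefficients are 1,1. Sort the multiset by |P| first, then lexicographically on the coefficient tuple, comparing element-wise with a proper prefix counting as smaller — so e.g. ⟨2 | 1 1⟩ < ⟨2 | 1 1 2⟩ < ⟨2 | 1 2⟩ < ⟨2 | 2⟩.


6 collections generate NE(X_Σ); each relation:

  P = {0,6}:  v_{0} + v_{6} = 0  ⟹  sig = ⟨2 | 0⟩
  P = {2,3}:  v_{2} + v_{3} = 0  ⟹  sig = ⟨2 | 0⟩
  P = {0,2}:  v_{0} + v_{2} = v_{1}  ⟹  sig = ⟨2 | 1⟩
  P = {1,3}:  v_{1} + v_{3} = v_{0}  ⟹  sig = ⟨2 | 1⟩
  P = {1,6}:  v_{1} + v_{6} = v_{2}  ⟹  sig = ⟨2 | 1⟩
  P = {4,5}:  v_{4} + v_{5} = v_{2}  ⟹  sig = ⟨2 | 1⟩

Signatures (|P|; sorted positive RHS coefficients), sorted:
{ ⟨2 | 0⟩ ×2,  ⟨2 | 1⟩ ×4 }


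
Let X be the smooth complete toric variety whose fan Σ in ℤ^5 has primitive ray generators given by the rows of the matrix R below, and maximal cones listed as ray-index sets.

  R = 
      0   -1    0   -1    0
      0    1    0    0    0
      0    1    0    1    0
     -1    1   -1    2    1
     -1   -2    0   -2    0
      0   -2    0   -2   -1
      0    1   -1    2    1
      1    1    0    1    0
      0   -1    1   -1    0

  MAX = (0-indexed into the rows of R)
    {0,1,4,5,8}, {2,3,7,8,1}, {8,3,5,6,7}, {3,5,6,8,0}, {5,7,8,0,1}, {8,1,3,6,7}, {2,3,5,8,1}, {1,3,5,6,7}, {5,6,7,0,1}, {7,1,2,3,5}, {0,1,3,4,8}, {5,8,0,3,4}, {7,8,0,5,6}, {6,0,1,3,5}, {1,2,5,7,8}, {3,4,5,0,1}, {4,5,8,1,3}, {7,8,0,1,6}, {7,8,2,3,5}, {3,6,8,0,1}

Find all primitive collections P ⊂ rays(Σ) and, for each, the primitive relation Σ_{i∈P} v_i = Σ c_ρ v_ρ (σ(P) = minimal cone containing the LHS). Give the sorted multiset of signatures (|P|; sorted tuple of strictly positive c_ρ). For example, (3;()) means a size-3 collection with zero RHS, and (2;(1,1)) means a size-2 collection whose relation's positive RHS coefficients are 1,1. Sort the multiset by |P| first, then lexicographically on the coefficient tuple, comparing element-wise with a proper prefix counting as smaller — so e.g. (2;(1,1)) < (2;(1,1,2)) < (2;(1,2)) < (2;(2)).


9 minimal non-faces of Δ(Σ) (on 9 rays):

  P={0,2}:  v_{0} + v_{2} = 0  so sig = (2;())
  P={4,7}:  v_{4} + v_{7} = v_{0}  so sig = (2;(1))
  P={2,6}:  v_{2} + v_{6} = v_{3} + v_{7}  so sig = (2;(1,1))
  P={2,4}:  v_{2} + v_{4} = v_{1} + v_{3} + v_{5} + v_{8}  so sig = (2;(1,1,1,1))
  P={4,6}:  v_{4} + v_{6} = 2·v_{0} + v_{3}  so sig = (2;(1,2))
  P={0,3,7}:  v_{0} + v_{3} + v_{7} = v_{6}  so sig = (3;(1))
  P={1,5,6,8}:  v_{1} + v_{5} + v_{6} + v_{8} = v_{0}  so sig = (4;(1))
  P={1,3,5,7,8}:  v_{1} + v_{3} + v_{5} + v_{7} + v_{8} = 0  so sig = (5;())
  P={0,1,3,5,8}:  v_{0} + v_{1} + v_{3} + v_{5} + v_{8} = v_{4}  so sig = (5;(1))

so the primitive-relation signature multiset is
    |P|=2: 5 collections, coeffs (), (1), (1,1), (1,1,1,1), (1,2)
    |P|=3: 1 collection, coeffs (1)
    |P|=4: 1 collection, coeffs (1)
    |P|=5: 2 collections, coeffs (), (1)


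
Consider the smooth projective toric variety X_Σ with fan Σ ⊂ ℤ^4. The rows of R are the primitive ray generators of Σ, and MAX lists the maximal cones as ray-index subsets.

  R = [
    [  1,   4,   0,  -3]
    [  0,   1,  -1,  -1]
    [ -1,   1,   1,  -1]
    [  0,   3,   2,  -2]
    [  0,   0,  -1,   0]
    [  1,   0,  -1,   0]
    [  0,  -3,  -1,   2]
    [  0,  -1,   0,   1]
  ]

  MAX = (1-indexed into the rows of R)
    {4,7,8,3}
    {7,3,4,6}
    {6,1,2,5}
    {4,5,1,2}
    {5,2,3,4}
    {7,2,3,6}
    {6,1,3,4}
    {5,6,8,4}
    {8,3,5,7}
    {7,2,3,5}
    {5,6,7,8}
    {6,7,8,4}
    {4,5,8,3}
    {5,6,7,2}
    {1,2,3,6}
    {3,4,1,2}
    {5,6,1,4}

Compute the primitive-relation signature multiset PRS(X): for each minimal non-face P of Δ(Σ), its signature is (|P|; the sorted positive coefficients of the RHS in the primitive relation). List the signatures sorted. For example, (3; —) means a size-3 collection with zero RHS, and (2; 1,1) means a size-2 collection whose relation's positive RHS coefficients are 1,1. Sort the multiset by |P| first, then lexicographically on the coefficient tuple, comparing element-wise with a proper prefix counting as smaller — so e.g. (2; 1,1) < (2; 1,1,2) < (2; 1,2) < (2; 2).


|primitive collections| = 9. Relations:

  P={2,8}:  v_{2} + v_{8} = v_{5} — sig = (2; 1)
  P={1,8}:  v_{1} + v_{8} = v_{4} + v_{5} + v_{6} — sig = (2; 1,1,1)
  P={1,7}:  v_{1} + v_{7} = v_{3} + 2·v_{6} — sig = (2; 1,2)
  P={3,6,8}:  v_{3} + v_{6} + v_{8} = 0 — sig = (3; —)
  P={4,5,7}:  v_{4} + v_{5} + v_{7} = 0 — sig = (3; —)
  P={2,4,6}:  v_{2} + v_{4} + v_{6} = v_{1} — sig = (3; 1)
  P={3,5,6}:  v_{3} + v_{5} + v_{6} = v_{2} — sig = (3; 1)
  P={2,4,7}:  v_{2} + v_{4} + v_{7} = v_{3} + v_{6} — sig = (3; 1,1)
  P={1,3,5}:  v_{1} + v_{3} + v_{5} = 2·v_{2} + v_{4} — sig = (3; 1,2)

so the primitive-relation signature multiset is
    |P|=2: 3 collections, coeffs (1), (1,1,1), (1,2)
    |P|=3: 6 collections, coeffs (), (), (1), (1), (1,1), (1,2)


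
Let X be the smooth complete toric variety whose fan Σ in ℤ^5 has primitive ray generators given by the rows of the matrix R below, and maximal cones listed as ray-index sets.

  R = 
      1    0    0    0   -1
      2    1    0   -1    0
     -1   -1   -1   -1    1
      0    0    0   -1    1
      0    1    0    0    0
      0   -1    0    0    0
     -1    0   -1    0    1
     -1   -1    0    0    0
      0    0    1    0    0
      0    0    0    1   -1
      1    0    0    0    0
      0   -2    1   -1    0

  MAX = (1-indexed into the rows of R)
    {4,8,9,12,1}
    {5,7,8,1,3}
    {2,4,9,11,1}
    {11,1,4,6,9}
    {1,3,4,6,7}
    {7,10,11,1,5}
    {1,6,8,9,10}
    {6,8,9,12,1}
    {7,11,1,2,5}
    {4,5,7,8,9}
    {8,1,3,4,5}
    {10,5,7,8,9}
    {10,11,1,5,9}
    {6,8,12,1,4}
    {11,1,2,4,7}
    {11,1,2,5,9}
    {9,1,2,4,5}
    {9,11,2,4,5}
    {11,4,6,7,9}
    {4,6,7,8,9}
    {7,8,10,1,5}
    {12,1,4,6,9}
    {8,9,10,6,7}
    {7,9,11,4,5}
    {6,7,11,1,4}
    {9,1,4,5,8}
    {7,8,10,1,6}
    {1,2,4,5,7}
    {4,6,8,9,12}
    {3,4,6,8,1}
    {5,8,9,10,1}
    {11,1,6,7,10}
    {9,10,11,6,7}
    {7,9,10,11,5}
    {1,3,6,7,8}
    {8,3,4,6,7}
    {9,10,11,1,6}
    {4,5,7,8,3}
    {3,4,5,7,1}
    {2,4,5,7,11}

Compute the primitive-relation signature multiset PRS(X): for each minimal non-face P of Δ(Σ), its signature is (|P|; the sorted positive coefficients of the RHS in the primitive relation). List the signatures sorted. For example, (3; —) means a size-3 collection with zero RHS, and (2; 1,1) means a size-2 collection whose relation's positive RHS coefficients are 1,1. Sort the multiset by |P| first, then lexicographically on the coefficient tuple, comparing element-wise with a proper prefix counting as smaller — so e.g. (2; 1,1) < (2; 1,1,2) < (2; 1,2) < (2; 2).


Minimal non-faces — 21 found among 12 rays, 40 max cones:

  P = {4,10}:  v_{4} + v_{10} = 0  →  sig = (2; —)
  P = {5,6}:  v_{5} + v_{6} = 0  →  sig = (2; —)
  P = {8,11}:  v_{8} + v_{11} = v_{6}  →  sig = (2; 1)
  P = {2,8}:  v_{2} + v_{8} = v_{1} + v_{4}  →  sig = (2; 1,1)
  P = {3,9}:  v_{3} + v_{9} = v_{4} + v_{8}  →  sig = (2; 1,1)
  P = {2,6}:  v_{2} + v_{6} = v_{1} + v_{4} + v_{11}  →  sig = (2; 1,1,1)
  P = {2,10}:  v_{2} + v_{10} = v_{1} + v_{5} + v_{11}  →  sig = (2; 1,1,1)
  P = {3,10}:  v_{3} + v_{10} = v_{1} + v_{7} + v_{8}  →  sig = (2; 1,1,1)
  P = {7,12}:  v_{7} + v_{12} = v_{4} + v_{6} + v_{8}  →  sig = (2; 1,1,1)
  P = {3,11}:  v_{3} + v_{11} = v_{1} + v_{4} + v_{6} + v_{7}  →  sig = (2; 1,1,1,1)
  P = {5,12}:  v_{5} + v_{12} = v_{1} + v_{4} + v_{8} + v_{9}  →  sig = (2; 1,1,1,1)
  P = {10,12}:  v_{10} + v_{12} = v_{1} + v_{6} + v_{8} + v_{9}  →  sig = (2; 1,1,1,1)
  P = {11,12}:  v_{11} + v_{12} = v_{1} + v_{4} + 2·v_{6} + v_{9}  →  sig = (2; 1,1,1,2)
  P = {2,12}:  v_{2} + v_{12} = 2·v_{1} + 2·v_{4} + v_{6} + v_{9}  →  sig = (2; 1,1,2,2)
  P = {3,12}:  v_{3} + v_{12} = v_{1} + 2·v_{4} + v_{6} + 2·v_{8}  →  sig = (2; 1,1,2,2)
  P = {2,3}:  v_{2} + v_{3} = 2·v_{1} + 2·v_{4} + v_{7}  →  sig = (2; 1,2,2)
  P = {1,7,9}:  v_{1} + v_{7} + v_{9} = 0  →  sig = (3; —)
  P = {2,7,9}:  v_{2} + v_{7} + v_{9} = v_{4} + v_{5} + v_{11}  →  sig = (3; 1,1,1)
  P = {1,4,5,11}:  v_{1} + v_{4} + v_{5} + v_{11} = v_{2}  →  sig = (4; 1)
  P = {1,4,7,8}:  v_{1} + v_{4} + v_{7} + v_{8} = v_{3}  →  sig = (4; 1)
  P = {1,4,6,8,9}:  v_{1} + v_{4} + v_{6} + v_{8} + v_{9} = v_{12}  →  sig = (5; 1)

so the primitive-relation signature multiset is
    |P|=2: 16 collections, coeffs (), (), (1), (1,1), (1,1), (1,1,1), (1,1,1), (1,1,1), (1,1,1), (1,1,1,1), (1,1,1,1), (1,1,1,1), (1,1,1,2), (1,1,2,2), (1,1,2,2), (1,2,2)
    |P|=3: 2 collections, coeffs (), (1,1,1)
    |P|=4: 2 collections, coeffs (1), (1)
    |P|=5: 1 collection, coeffs (1)


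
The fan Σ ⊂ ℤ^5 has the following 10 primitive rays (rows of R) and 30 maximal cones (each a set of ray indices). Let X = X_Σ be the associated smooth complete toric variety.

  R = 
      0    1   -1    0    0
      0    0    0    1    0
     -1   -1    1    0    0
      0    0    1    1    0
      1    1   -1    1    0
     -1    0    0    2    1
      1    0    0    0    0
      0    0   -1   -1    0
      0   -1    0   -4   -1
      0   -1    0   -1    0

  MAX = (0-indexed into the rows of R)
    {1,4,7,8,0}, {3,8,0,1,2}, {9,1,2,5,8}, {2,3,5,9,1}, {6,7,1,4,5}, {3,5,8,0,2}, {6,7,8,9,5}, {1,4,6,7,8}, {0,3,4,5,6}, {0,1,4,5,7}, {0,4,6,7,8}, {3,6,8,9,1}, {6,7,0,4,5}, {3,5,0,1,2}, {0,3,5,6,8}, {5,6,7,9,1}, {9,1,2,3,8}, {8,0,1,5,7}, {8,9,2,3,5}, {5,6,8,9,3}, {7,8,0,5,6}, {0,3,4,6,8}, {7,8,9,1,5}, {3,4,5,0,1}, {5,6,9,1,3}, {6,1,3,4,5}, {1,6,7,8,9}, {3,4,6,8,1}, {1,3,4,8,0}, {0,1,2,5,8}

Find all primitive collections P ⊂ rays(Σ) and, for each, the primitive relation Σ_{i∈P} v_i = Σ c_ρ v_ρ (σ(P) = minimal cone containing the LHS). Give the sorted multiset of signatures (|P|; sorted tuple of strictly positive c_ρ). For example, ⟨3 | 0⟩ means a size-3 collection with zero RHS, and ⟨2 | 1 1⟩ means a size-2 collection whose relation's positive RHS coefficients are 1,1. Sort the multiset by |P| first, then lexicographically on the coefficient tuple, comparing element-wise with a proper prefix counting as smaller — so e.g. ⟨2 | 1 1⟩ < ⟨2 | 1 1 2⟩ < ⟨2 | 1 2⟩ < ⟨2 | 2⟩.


Primitive collections (10):

  P={3,7}:  v_{3} + v_{7} = 0  ⇒ sig = ⟨2 | 0⟩
  P={0,9}:  v_{0} + v_{9} = v_{7}  ⇒ sig = ⟨2 | 1⟩
  P={2,4}:  v_{2} + v_{4} = v_{1}  ⇒ sig = ⟨2 | 1⟩
  P={2,6}:  v_{2} + v_{6} = v_{3} + v_{9}  ⇒ sig = ⟨2 | 1 1⟩
  P={2,7}:  v_{2} + v_{7} = v_{1} + v_{5} + v_{8}  ⇒ sig = ⟨2 | 1 1 1⟩
  P={4,9}:  v_{4} + v_{9} = v_{1} + v_{6} + v_{7}  ⇒ sig = ⟨2 | 1 1 1⟩
  P={0,1,6}:  v_{0} + v_{1} + v_{6} = v_{4}  ⇒ sig = ⟨3 | 1⟩
  P={4,5,8}:  v_{4} + v_{5} + v_{8} = v_{7}  ⇒ sig = ⟨3 | 1⟩
  P={1,3,5,8}:  v_{1} + v_{3} + v_{5} + v_{8} = v_{2}  ⇒ sig = ⟨4 | 1⟩
  P={1,5,6,8}:  v_{1} + v_{5} + v_{6} + v_{8} = v_{9}  ⇒ sig = ⟨4 | 1⟩

so the primitive-relation signature multiset is
[⟨2 | 0⟩, ⟨2 | 1⟩, ⟨2 | 1⟩, ⟨2 | 1 1⟩, ⟨2 | 1 1 1⟩, ⟨2 | 1 1 1⟩, ⟨3 | 1⟩, ⟨3 | 1⟩, ⟨4 | 1⟩, ⟨4 | 1⟩]
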